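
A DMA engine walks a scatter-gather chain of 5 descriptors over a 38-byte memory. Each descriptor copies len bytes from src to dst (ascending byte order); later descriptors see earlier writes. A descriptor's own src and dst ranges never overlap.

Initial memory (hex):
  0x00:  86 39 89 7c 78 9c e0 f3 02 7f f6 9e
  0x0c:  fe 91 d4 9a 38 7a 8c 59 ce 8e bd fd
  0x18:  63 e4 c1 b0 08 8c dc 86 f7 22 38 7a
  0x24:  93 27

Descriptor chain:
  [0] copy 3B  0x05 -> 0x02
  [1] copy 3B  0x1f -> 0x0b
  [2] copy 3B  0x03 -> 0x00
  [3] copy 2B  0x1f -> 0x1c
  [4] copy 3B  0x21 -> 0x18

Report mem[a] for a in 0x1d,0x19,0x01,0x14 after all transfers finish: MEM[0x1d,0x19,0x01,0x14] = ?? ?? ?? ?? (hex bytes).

#0 dst[0x02+3] := {0x9c,0xe0,0xf3}
#1 dst[0x0b+3] := {0x86,0xf7,0x22}
#2 dst[0x00+3] := {0xe0,0xf3,0x9c}
#3 dst[0x1c+2] := {0x86,0xf7}
#4 dst[0x18+3] := {0x22,0x38,0x7a}
query mem[0x1d]=0xf7, mem[0x19]=0x38, mem[0x01]=0xf3, mem[0x14]=0xce

MEM[0x1d,0x19,0x01,0x14] = f7 38 f3 ce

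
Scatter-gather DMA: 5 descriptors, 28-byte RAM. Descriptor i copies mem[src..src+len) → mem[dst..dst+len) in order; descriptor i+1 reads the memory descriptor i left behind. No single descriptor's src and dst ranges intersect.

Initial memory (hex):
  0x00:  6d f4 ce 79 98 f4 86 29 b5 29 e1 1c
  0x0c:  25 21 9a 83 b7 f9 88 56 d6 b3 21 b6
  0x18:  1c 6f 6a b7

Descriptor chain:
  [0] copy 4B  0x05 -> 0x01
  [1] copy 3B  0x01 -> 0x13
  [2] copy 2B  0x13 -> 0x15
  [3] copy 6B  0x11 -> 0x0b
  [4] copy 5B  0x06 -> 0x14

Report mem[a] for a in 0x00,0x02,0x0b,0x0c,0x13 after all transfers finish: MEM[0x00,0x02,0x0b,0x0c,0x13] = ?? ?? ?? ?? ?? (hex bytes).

#0 dst[0x01+4] := {0xf4,0x86,0x29,0xb5}
#1 dst[0x13+3] := {0xf4,0x86,0x29}
#2 dst[0x15+2] := {0xf4,0x86}
#3 dst[0x0b+6] := {0xf9,0x88,0xf4,0x86,0xf4,0x86}
#4 dst[0x14+5] := {0x86,0x29,0xb5,0x29,0xe1}
query mem[0x00]=0x6d, mem[0x02]=0x86, mem[0x0b]=0xf9, mem[0x0c]=0x88, mem[0x13]=0xf4

MEM[0x00,0x02,0x0b,0x0c,0x13] = 6d 86 f9 88 f4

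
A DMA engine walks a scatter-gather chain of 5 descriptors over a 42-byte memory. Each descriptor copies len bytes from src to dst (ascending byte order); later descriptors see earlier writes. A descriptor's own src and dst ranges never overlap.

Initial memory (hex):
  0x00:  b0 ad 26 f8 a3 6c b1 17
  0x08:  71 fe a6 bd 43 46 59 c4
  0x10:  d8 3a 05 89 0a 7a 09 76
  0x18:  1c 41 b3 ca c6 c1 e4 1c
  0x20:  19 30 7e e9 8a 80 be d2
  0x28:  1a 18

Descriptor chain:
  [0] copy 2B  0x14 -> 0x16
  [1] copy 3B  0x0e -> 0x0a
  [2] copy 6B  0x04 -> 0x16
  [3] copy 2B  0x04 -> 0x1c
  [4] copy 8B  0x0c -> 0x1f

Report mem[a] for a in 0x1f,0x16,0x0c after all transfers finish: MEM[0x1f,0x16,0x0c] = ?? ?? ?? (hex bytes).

MEM[0x1f,0x16,0x0c] = d8 a3 d8

#0 dst[0x16+2] := {0x0a,0x7a}
#1 dst[0x0a+3] := {0x59,0xc4,0xd8}
#2 dst[0x16+6] := {0xa3,0x6c,0xb1,0x17,0x71,0xfe}
#3 dst[0x1c+2] := {0xa3,0x6c}
#4 dst[0x1f+8] := {0xd8,0x46,0x59,0xc4,0xd8,0x3a,0x05,0x89}
query mem[0x1f]=0xd8, mem[0x16]=0xa3, mem[0x0c]=0xd8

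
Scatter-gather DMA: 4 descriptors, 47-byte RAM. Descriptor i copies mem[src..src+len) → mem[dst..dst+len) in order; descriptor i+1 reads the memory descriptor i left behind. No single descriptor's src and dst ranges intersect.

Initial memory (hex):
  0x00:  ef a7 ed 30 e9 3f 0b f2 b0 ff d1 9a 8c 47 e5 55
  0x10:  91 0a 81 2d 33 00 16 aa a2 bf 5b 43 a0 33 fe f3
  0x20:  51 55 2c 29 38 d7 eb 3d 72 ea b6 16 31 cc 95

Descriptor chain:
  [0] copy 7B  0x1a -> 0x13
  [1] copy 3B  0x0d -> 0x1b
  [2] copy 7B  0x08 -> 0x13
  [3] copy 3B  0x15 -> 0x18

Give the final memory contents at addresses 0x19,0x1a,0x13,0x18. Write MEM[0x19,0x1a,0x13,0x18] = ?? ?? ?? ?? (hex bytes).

  after D0: wrote 7B at 0x13 = 5b43a033fef351
  after D1: wrote 3B at 0x1b = 47e555
  after D2: wrote 7B at 0x13 = b0ffd19a8c47e5
  after D3: wrote 3B at 0x18 = d19a8c
query mem[0x19]=0x9a, mem[0x1a]=0x8c, mem[0x13]=0xb0, mem[0x18]=0xd1

MEM[0x19,0x1a,0x13,0x18] = 9a 8c b0 d1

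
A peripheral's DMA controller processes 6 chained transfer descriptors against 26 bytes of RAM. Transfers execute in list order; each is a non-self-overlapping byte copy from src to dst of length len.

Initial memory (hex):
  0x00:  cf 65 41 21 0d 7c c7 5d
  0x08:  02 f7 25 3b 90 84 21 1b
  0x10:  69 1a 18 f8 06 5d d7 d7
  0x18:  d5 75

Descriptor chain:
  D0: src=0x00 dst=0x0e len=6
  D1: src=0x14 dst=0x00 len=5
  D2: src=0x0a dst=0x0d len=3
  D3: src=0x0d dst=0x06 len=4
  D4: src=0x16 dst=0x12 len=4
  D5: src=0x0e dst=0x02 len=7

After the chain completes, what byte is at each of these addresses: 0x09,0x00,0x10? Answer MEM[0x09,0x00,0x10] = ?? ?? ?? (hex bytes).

[0] 0x00->0x0e len=6 : cf 65 41 21 0d 7c
[1] 0x14->0x00 len=5 : 06 5d d7 d7 d5
[2] 0x0a->0x0d len=3 : 25 3b 90
[3] 0x0d->0x06 len=4 : 25 3b 90 41
[4] 0x16->0x12 len=4 : d7 d7 d5 75
[5] 0x0e->0x02 len=7 : 3b 90 41 21 d7 d7 d5
query mem[0x09]=0x41, mem[0x00]=0x06, mem[0x10]=0x41

MEM[0x09,0x00,0x10] = 41 06 41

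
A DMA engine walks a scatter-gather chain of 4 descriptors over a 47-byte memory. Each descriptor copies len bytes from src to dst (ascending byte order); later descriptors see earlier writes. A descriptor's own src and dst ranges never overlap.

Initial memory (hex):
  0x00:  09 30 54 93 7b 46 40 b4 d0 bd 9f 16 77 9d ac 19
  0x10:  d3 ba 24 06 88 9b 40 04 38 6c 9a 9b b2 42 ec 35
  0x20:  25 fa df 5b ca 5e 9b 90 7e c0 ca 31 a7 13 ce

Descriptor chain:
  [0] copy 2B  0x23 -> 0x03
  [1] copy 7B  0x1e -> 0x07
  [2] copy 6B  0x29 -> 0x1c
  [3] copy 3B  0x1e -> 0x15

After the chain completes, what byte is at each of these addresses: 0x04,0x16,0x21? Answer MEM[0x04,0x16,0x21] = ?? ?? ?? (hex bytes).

MEM[0x04,0x16,0x21] = ca a7 ce

[0] 0x23->0x03 len=2 : 5b ca
[1] 0x1e->0x07 len=7 : ec 35 25 fa df 5b ca
[2] 0x29->0x1c len=6 : c0 ca 31 a7 13 ce
[3] 0x1e->0x15 len=3 : 31 a7 13
query mem[0x04]=0xca, mem[0x16]=0xa7, mem[0x21]=0xce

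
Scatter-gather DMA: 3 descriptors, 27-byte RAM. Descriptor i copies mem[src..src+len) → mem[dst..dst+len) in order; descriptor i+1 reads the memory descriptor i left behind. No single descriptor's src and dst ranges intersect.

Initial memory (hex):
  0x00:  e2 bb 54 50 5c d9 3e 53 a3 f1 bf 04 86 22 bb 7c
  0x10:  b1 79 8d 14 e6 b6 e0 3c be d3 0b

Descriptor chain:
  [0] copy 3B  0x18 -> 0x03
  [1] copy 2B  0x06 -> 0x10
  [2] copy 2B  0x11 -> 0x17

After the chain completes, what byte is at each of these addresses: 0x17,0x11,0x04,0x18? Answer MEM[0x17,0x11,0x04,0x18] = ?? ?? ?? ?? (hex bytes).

#0 dst[0x03+3] := {0xbe,0xd3,0x0b}
#1 dst[0x10+2] := {0x3e,0x53}
#2 dst[0x17+2] := {0x53,0x8d}
query mem[0x17]=0x53, mem[0x11]=0x53, mem[0x04]=0xd3, mem[0x18]=0x8d

MEM[0x17,0x11,0x04,0x18] = 53 53 d3 8d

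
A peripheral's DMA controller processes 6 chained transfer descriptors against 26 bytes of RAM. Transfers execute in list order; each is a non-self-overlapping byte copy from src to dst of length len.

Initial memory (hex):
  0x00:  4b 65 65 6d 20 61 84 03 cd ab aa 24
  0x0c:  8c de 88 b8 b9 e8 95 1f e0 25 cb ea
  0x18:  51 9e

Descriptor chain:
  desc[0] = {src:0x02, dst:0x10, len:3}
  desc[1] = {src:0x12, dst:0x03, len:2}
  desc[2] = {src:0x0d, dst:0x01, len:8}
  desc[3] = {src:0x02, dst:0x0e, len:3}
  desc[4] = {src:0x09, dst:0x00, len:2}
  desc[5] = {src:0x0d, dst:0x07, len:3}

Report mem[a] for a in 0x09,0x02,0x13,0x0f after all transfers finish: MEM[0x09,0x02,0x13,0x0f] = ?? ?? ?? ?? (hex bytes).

MEM[0x09,0x02,0x13,0x0f] = b8 88 1f b8

#0 dst[0x10+3] := {0x65,0x6d,0x20}
#1 dst[0x03+2] := {0x20,0x1f}
#2 dst[0x01+8] := {0xde,0x88,0xb8,0x65,0x6d,0x20,0x1f,0xe0}
#3 dst[0x0e+3] := {0x88,0xb8,0x65}
#4 dst[0x00+2] := {0xab,0xaa}
#5 dst[0x07+3] := {0xde,0x88,0xb8}
query mem[0x09]=0xb8, mem[0x02]=0x88, mem[0x13]=0x1f, mem[0x0f]=0xb8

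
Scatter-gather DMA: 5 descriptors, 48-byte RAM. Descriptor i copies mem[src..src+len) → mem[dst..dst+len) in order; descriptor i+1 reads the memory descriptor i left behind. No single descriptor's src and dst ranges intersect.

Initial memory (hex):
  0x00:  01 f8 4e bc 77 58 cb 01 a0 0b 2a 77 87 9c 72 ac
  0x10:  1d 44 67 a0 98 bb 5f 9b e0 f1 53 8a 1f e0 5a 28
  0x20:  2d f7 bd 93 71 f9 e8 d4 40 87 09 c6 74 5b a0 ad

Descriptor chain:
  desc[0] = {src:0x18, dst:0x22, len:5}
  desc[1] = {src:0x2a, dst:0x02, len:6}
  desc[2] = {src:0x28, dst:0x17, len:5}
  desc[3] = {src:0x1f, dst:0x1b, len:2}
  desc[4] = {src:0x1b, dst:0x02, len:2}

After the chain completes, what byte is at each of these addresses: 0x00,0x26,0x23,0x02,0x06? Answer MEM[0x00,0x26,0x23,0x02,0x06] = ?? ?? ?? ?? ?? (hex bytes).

MEM[0x00,0x26,0x23,0x02,0x06] = 01 1f f1 28 a0

[0] 0x18->0x22 len=5 : e0 f1 53 8a 1f
[1] 0x2a->0x02 len=6 : 09 c6 74 5b a0 ad
[2] 0x28->0x17 len=5 : 40 87 09 c6 74
[3] 0x1f->0x1b len=2 : 28 2d
[4] 0x1b->0x02 len=2 : 28 2d
query mem[0x00]=0x01, mem[0x26]=0x1f, mem[0x23]=0xf1, mem[0x02]=0x28, mem[0x06]=0xa0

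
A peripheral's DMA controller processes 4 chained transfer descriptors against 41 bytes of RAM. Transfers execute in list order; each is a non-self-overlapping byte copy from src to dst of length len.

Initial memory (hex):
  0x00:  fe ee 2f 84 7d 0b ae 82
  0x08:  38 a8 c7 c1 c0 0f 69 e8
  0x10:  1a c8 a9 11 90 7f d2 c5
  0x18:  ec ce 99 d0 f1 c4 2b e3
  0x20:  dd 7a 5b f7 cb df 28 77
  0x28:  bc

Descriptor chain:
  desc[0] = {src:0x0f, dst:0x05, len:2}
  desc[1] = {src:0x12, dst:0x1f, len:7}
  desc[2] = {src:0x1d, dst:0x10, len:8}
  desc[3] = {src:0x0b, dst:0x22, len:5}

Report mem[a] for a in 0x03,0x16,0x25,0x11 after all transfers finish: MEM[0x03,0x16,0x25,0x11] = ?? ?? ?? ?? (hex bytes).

MEM[0x03,0x16,0x25,0x11] = 84 d2 69 2b

[0] 0x0f->0x05 len=2 : e8 1a
[1] 0x12->0x1f len=7 : a9 11 90 7f d2 c5 ec
[2] 0x1d->0x10 len=8 : c4 2b a9 11 90 7f d2 c5
[3] 0x0b->0x22 len=5 : c1 c0 0f 69 e8
query mem[0x03]=0x84, mem[0x16]=0xd2, mem[0x25]=0x69, mem[0x11]=0x2b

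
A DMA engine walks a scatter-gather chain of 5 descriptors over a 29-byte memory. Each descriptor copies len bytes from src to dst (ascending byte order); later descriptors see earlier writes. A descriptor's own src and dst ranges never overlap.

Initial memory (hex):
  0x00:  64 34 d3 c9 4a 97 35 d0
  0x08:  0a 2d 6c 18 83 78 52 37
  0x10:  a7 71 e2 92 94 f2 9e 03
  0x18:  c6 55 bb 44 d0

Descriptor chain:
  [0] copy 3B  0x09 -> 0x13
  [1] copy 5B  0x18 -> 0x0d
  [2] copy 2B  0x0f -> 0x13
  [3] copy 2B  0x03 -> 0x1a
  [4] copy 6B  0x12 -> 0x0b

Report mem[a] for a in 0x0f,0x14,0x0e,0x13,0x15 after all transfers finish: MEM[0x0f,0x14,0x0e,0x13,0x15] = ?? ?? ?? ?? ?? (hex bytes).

MEM[0x0f,0x14,0x0e,0x13,0x15] = 9e 44 18 bb 18

  after D0: wrote 3B at 0x13 = 2d6c18
  after D1: wrote 5B at 0x0d = c655bb44d0
  after D2: wrote 2B at 0x13 = bb44
  after D3: wrote 2B at 0x1a = c94a
  after D4: wrote 6B at 0x0b = e2bb44189e03
query mem[0x0f]=0x9e, mem[0x14]=0x44, mem[0x0e]=0x18, mem[0x13]=0xbb, mem[0x15]=0x18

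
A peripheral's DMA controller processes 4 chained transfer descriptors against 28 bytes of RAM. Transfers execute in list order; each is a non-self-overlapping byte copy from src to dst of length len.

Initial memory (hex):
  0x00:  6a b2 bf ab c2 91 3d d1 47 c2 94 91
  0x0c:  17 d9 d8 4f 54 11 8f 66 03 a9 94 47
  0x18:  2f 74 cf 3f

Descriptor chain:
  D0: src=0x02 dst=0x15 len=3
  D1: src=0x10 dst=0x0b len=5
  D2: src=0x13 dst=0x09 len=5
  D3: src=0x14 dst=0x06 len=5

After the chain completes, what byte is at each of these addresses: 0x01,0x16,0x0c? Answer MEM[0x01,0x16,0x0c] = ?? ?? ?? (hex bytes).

MEM[0x01,0x16,0x0c] = b2 ab ab

  after D0: wrote 3B at 0x15 = bfabc2
  after D1: wrote 5B at 0x0b = 54118f6603
  after D2: wrote 5B at 0x09 = 6603bfabc2
  after D3: wrote 5B at 0x06 = 03bfabc22f
query mem[0x01]=0xb2, mem[0x16]=0xab, mem[0x0c]=0xab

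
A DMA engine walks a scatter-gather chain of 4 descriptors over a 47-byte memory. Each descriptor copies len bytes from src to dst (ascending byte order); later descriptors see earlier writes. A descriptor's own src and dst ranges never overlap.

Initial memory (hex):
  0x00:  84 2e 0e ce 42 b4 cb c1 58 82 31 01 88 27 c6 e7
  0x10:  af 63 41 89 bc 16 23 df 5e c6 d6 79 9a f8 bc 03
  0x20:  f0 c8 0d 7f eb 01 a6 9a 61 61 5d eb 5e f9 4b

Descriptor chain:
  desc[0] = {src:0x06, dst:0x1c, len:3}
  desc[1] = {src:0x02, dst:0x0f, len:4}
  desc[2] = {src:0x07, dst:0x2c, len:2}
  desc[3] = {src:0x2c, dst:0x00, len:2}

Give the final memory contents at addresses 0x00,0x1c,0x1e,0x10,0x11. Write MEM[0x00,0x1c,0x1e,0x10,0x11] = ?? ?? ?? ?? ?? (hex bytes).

MEM[0x00,0x1c,0x1e,0x10,0x11] = c1 cb 58 ce 42

#0 dst[0x1c+3] := {0xcb,0xc1,0x58}
#1 dst[0x0f+4] := {0x0e,0xce,0x42,0xb4}
#2 dst[0x2c+2] := {0xc1,0x58}
#3 dst[0x00+2] := {0xc1,0x58}
query mem[0x00]=0xc1, mem[0x1c]=0xcb, mem[0x1e]=0x58, mem[0x10]=0xce, mem[0x11]=0x42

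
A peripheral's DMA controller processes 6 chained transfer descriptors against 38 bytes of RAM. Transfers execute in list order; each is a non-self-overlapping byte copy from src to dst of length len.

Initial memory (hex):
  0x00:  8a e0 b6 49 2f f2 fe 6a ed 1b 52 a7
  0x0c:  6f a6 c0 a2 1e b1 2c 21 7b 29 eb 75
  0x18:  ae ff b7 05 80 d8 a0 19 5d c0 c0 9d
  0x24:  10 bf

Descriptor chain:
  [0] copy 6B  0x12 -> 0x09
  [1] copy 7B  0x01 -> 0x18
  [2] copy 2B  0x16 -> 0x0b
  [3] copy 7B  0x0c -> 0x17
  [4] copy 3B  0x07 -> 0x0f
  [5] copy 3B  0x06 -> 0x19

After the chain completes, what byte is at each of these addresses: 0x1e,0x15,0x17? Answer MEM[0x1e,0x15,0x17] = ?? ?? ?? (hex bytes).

MEM[0x1e,0x15,0x17] = 6a 29 75

#0 dst[0x09+6] := {0x2c,0x21,0x7b,0x29,0xeb,0x75}
#1 dst[0x18+7] := {0xe0,0xb6,0x49,0x2f,0xf2,0xfe,0x6a}
#2 dst[0x0b+2] := {0xeb,0x75}
#3 dst[0x17+7] := {0x75,0xeb,0x75,0xa2,0x1e,0xb1,0x2c}
#4 dst[0x0f+3] := {0x6a,0xed,0x2c}
#5 dst[0x19+3] := {0xfe,0x6a,0xed}
query mem[0x1e]=0x6a, mem[0x15]=0x29, mem[0x17]=0x75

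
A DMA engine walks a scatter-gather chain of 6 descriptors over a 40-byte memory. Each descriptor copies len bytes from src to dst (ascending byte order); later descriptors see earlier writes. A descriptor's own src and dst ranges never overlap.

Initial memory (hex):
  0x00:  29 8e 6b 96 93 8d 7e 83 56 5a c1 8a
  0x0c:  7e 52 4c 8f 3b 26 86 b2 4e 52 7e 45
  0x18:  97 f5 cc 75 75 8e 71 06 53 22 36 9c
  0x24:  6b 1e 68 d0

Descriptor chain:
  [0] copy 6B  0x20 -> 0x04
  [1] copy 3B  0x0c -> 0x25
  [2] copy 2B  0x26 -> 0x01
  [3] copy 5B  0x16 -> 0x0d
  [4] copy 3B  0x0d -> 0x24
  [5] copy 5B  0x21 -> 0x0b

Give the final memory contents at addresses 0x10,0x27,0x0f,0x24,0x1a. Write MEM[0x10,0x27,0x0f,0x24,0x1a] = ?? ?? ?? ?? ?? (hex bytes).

  after D0: wrote 6B at 0x04 = 5322369c6b1e
  after D1: wrote 3B at 0x25 = 7e524c
  after D2: wrote 2B at 0x01 = 524c
  after D3: wrote 5B at 0x0d = 7e4597f5cc
  after D4: wrote 3B at 0x24 = 7e4597
  after D5: wrote 5B at 0x0b = 22369c7e45
query mem[0x10]=0xf5, mem[0x27]=0x4c, mem[0x0f]=0x45, mem[0x24]=0x7e, mem[0x1a]=0xcc

MEM[0x10,0x27,0x0f,0x24,0x1a] = f5 4c 45 7e cc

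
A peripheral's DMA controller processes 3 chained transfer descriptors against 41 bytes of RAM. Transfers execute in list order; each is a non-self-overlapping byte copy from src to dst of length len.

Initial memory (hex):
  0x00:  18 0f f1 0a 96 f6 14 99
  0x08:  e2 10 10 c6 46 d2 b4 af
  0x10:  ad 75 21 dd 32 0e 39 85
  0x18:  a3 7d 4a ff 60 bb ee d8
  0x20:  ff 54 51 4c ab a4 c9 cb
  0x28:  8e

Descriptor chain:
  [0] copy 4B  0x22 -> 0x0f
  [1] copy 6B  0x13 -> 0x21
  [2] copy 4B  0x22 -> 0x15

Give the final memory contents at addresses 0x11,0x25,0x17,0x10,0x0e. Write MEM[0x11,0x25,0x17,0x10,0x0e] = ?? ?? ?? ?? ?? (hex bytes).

[0] 0x22->0x0f len=4 : 51 4c ab a4
[1] 0x13->0x21 len=6 : dd 32 0e 39 85 a3
[2] 0x22->0x15 len=4 : 32 0e 39 85
query mem[0x11]=0xab, mem[0x25]=0x85, mem[0x17]=0x39, mem[0x10]=0x4c, mem[0x0e]=0xb4

MEM[0x11,0x25,0x17,0x10,0x0e] = ab 85 39 4c b4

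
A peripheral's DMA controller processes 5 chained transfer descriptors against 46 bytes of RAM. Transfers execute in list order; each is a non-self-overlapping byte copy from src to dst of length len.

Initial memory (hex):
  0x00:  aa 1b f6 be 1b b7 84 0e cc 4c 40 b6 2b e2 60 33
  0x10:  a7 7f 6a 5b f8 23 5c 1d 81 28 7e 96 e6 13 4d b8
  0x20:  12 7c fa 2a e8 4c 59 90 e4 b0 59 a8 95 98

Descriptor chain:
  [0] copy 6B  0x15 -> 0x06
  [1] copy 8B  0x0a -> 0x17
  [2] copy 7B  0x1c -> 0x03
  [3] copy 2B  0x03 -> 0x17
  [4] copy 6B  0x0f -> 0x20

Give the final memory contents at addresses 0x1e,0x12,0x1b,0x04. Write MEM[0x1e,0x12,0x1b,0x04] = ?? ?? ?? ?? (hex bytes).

  after D0: wrote 6B at 0x06 = 235c1d81287e
  after D1: wrote 8B at 0x17 = 287e2be26033a77f
  after D2: wrote 7B at 0x03 = 33a77fb8127cfa
  after D3: wrote 2B at 0x17 = 33a7
  after D4: wrote 6B at 0x20 = 33a77f6a5bf8
query mem[0x1e]=0x7f, mem[0x12]=0x6a, mem[0x1b]=0x60, mem[0x04]=0xa7

MEM[0x1e,0x12,0x1b,0x04] = 7f 6a 60 a7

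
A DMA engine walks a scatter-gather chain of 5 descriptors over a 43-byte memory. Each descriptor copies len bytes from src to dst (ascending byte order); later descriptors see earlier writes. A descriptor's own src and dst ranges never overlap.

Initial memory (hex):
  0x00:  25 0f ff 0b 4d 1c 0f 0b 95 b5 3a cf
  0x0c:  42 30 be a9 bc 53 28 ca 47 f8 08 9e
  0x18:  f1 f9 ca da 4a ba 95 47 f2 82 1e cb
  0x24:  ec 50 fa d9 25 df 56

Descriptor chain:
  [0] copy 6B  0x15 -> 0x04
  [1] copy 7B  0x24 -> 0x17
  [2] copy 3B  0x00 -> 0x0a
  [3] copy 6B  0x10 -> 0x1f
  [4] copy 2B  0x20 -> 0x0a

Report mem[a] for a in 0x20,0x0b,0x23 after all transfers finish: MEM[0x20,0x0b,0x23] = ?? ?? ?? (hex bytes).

MEM[0x20,0x0b,0x23] = 53 28 47

#0 dst[0x04+6] := {0xf8,0x08,0x9e,0xf1,0xf9,0xca}
#1 dst[0x17+7] := {0xec,0x50,0xfa,0xd9,0x25,0xdf,0x56}
#2 dst[0x0a+3] := {0x25,0x0f,0xff}
#3 dst[0x1f+6] := {0xbc,0x53,0x28,0xca,0x47,0xf8}
#4 dst[0x0a+2] := {0x53,0x28}
query mem[0x20]=0x53, mem[0x0b]=0x28, mem[0x23]=0x47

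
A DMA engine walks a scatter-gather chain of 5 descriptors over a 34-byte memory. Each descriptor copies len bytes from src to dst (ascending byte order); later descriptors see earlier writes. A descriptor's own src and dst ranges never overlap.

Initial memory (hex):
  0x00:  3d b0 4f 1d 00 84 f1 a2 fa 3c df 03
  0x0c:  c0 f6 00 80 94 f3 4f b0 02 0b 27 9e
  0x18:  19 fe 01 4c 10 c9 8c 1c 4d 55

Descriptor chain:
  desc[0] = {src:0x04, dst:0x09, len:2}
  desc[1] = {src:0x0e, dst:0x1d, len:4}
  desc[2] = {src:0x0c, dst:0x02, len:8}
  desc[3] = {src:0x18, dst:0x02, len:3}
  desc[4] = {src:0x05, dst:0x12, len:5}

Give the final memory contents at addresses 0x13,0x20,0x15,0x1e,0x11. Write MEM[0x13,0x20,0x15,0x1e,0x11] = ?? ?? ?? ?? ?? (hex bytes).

  after D0: wrote 2B at 0x09 = 0084
  after D1: wrote 4B at 0x1d = 008094f3
  after D2: wrote 8B at 0x02 = c0f6008094f34fb0
  after D3: wrote 3B at 0x02 = 19fe01
  after D4: wrote 5B at 0x12 = 8094f34fb0
query mem[0x13]=0x94, mem[0x20]=0xf3, mem[0x15]=0x4f, mem[0x1e]=0x80, mem[0x11]=0xf3

MEM[0x13,0x20,0x15,0x1e,0x11] = 94 f3 4f 80 f3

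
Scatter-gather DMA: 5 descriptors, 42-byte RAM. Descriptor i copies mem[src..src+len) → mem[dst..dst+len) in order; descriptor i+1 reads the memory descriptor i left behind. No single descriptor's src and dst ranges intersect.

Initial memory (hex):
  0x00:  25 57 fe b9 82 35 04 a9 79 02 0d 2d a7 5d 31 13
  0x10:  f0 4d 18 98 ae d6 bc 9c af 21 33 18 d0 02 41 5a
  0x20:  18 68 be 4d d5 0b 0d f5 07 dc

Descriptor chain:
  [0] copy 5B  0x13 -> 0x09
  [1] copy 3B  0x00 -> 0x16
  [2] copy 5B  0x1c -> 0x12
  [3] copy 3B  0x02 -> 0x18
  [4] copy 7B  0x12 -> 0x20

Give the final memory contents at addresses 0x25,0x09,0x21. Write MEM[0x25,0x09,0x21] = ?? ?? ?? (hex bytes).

D0: mem[0x09..0x0d] <- [98 ae d6 bc 9c]
D1: mem[0x16..0x18] <- [25 57 fe]
D2: mem[0x12..0x16] <- [d0 02 41 5a 18]
D3: mem[0x18..0x1a] <- [fe b9 82]
D4: mem[0x20..0x26] <- [d0 02 41 5a 18 57 fe]
query mem[0x25]=0x57, mem[0x09]=0x98, mem[0x21]=0x02

MEM[0x25,0x09,0x21] = 57 98 02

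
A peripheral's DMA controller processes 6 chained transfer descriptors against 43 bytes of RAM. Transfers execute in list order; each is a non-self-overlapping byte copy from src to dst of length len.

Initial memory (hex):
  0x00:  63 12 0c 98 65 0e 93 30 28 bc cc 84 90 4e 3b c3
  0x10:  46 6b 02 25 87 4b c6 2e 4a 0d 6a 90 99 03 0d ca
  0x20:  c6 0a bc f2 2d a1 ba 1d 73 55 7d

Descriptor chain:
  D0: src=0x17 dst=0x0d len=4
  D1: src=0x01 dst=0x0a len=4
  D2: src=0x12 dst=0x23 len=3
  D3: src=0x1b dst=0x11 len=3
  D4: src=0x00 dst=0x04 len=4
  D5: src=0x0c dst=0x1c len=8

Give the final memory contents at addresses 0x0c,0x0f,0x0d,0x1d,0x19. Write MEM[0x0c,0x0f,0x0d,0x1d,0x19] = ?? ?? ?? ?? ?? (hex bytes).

MEM[0x0c,0x0f,0x0d,0x1d,0x19] = 98 0d 65 65 0d

D0: mem[0x0d..0x10] <- [2e 4a 0d 6a]
D1: mem[0x0a..0x0d] <- [12 0c 98 65]
D2: mem[0x23..0x25] <- [02 25 87]
D3: mem[0x11..0x13] <- [90 99 03]
D4: mem[0x04..0x07] <- [63 12 0c 98]
D5: mem[0x1c..0x23] <- [98 65 4a 0d 6a 90 99 03]
query mem[0x0c]=0x98, mem[0x0f]=0x0d, mem[0x0d]=0x65, mem[0x1d]=0x65, mem[0x19]=0x0d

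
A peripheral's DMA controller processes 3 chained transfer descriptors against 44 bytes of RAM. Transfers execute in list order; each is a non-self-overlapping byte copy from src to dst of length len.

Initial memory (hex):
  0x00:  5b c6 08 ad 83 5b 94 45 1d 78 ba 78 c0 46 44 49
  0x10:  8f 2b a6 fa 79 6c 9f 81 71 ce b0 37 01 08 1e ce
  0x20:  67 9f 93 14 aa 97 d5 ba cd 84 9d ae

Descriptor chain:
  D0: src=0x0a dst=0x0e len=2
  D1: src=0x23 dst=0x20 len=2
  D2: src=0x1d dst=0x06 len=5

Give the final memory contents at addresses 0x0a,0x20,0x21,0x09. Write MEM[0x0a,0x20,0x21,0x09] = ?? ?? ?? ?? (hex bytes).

MEM[0x0a,0x20,0x21,0x09] = aa 14 aa 14

  after D0: wrote 2B at 0x0e = ba78
  after D1: wrote 2B at 0x20 = 14aa
  after D2: wrote 5B at 0x06 = 081ece14aa
query mem[0x0a]=0xaa, mem[0x20]=0x14, mem[0x21]=0xaa, mem[0x09]=0x14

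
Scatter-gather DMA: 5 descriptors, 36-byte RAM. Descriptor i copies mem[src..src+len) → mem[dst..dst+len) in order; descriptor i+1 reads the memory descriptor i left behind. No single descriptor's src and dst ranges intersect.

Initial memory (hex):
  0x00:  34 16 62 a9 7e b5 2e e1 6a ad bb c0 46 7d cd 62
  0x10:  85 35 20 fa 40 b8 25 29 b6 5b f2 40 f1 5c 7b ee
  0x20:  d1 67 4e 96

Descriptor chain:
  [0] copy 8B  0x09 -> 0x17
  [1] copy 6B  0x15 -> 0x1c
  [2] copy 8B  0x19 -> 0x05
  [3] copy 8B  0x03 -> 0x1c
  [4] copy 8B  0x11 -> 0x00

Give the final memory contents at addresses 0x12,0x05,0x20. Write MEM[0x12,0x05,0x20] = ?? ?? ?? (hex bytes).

MEM[0x12,0x05,0x20] = 20 25 7d

[0] 0x09->0x17 len=8 : ad bb c0 46 7d cd 62 85
[1] 0x15->0x1c len=6 : b8 25 ad bb c0 46
[2] 0x19->0x05 len=8 : c0 46 7d b8 25 ad bb c0
[3] 0x03->0x1c len=8 : a9 7e c0 46 7d b8 25 ad
[4] 0x11->0x00 len=8 : 35 20 fa 40 b8 25 ad bb
query mem[0x12]=0x20, mem[0x05]=0x25, mem[0x20]=0x7d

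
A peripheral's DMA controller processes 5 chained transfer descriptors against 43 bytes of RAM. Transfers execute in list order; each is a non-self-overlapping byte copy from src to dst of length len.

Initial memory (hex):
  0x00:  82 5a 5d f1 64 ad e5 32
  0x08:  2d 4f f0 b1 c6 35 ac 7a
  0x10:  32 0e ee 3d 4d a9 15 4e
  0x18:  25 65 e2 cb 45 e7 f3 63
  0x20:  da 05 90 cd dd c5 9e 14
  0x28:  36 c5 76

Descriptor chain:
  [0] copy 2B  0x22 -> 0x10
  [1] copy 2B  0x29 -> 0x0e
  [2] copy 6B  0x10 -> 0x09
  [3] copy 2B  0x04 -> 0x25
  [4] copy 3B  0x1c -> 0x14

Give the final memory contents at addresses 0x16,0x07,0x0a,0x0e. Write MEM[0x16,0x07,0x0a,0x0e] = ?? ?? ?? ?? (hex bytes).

#0 dst[0x10+2] := {0x90,0xcd}
#1 dst[0x0e+2] := {0xc5,0x76}
#2 dst[0x09+6] := {0x90,0xcd,0xee,0x3d,0x4d,0xa9}
#3 dst[0x25+2] := {0x64,0xad}
#4 dst[0x14+3] := {0x45,0xe7,0xf3}
query mem[0x16]=0xf3, mem[0x07]=0x32, mem[0x0a]=0xcd, mem[0x0e]=0xa9

MEM[0x16,0x07,0x0a,0x0e] = f3 32 cd a9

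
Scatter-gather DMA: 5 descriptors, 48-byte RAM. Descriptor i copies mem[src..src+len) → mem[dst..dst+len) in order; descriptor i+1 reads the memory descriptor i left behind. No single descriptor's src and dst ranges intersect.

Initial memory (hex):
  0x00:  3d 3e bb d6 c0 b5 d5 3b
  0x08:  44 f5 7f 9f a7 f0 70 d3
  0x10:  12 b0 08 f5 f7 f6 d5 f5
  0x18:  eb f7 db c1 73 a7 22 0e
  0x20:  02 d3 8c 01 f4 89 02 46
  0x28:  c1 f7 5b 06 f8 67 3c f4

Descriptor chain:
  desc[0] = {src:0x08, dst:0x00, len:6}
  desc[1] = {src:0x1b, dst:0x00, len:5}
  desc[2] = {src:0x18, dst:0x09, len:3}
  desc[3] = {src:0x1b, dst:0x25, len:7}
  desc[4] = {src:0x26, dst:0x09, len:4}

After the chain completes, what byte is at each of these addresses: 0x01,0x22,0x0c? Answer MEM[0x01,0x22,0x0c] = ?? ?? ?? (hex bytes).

MEM[0x01,0x22,0x0c] = 73 8c 0e

[0] 0x08->0x00 len=6 : 44 f5 7f 9f a7 f0
[1] 0x1b->0x00 len=5 : c1 73 a7 22 0e
[2] 0x18->0x09 len=3 : eb f7 db
[3] 0x1b->0x25 len=7 : c1 73 a7 22 0e 02 d3
[4] 0x26->0x09 len=4 : 73 a7 22 0e
query mem[0x01]=0x73, mem[0x22]=0x8c, mem[0x0c]=0x0e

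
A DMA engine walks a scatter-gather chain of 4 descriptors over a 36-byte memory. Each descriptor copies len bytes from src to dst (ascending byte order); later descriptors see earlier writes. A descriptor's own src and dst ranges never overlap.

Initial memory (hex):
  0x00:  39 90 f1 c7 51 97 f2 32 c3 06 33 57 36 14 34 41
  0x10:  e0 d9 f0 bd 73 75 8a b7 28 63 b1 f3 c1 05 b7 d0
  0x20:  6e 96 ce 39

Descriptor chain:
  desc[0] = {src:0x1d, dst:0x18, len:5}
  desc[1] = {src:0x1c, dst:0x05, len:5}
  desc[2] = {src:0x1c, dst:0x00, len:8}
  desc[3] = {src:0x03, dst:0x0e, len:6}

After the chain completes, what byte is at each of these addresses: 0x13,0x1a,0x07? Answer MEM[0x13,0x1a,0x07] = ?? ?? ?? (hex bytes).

MEM[0x13,0x1a,0x07] = d0 d0 39

[0] 0x1d->0x18 len=5 : 05 b7 d0 6e 96
[1] 0x1c->0x05 len=5 : 96 05 b7 d0 6e
[2] 0x1c->0x00 len=8 : 96 05 b7 d0 6e 96 ce 39
[3] 0x03->0x0e len=6 : d0 6e 96 ce 39 d0
query mem[0x13]=0xd0, mem[0x1a]=0xd0, mem[0x07]=0x39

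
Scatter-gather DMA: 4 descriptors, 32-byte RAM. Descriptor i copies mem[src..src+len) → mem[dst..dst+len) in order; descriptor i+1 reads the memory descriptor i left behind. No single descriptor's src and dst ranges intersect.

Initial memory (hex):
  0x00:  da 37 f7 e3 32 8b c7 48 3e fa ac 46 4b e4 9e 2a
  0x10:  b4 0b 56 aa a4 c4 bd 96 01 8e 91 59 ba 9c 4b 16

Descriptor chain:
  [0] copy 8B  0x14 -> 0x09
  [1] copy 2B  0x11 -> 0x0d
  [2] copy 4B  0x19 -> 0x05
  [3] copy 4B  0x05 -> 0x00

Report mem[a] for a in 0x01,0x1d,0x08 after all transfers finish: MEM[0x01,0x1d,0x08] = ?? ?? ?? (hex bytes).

MEM[0x01,0x1d,0x08] = 91 9c ba

#0 dst[0x09+8] := {0xa4,0xc4,0xbd,0x96,0x01,0x8e,0x91,0x59}
#1 dst[0x0d+2] := {0x0b,0x56}
#2 dst[0x05+4] := {0x8e,0x91,0x59,0xba}
#3 dst[0x00+4] := {0x8e,0x91,0x59,0xba}
query mem[0x01]=0x91, mem[0x1d]=0x9c, mem[0x08]=0xba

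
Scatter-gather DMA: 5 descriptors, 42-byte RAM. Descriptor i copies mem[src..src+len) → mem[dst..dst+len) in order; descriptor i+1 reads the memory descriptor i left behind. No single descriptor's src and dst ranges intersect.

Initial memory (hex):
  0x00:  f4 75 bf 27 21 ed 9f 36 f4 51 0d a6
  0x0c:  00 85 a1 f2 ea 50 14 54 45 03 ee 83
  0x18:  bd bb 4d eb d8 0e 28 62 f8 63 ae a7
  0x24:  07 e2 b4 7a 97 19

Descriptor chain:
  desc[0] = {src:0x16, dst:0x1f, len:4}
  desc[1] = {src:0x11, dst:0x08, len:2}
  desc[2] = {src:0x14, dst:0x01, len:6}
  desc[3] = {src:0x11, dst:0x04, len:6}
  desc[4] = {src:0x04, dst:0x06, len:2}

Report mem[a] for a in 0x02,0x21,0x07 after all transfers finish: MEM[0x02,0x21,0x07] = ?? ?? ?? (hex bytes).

MEM[0x02,0x21,0x07] = 03 bd 14

D0: mem[0x1f..0x22] <- [ee 83 bd bb]
D1: mem[0x08..0x09] <- [50 14]
D2: mem[0x01..0x06] <- [45 03 ee 83 bd bb]
D3: mem[0x04..0x09] <- [50 14 54 45 03 ee]
D4: mem[0x06..0x07] <- [50 14]
query mem[0x02]=0x03, mem[0x21]=0xbd, mem[0x07]=0x14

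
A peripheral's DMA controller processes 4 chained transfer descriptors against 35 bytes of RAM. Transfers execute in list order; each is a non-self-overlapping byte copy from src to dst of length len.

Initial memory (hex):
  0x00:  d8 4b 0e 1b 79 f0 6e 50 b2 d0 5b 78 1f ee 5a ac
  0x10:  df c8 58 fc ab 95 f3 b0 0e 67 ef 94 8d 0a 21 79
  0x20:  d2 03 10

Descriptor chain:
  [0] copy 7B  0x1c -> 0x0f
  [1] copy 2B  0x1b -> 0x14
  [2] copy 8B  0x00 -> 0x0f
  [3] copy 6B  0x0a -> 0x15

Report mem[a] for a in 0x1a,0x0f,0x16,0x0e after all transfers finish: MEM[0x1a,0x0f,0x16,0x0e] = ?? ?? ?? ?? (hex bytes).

MEM[0x1a,0x0f,0x16,0x0e] = d8 d8 78 5a

D0: mem[0x0f..0x15] <- [8d 0a 21 79 d2 03 10]
D1: mem[0x14..0x15] <- [94 8d]
D2: mem[0x0f..0x16] <- [d8 4b 0e 1b 79 f0 6e 50]
D3: mem[0x15..0x1a] <- [5b 78 1f ee 5a d8]
query mem[0x1a]=0xd8, mem[0x0f]=0xd8, mem[0x16]=0x78, mem[0x0e]=0x5a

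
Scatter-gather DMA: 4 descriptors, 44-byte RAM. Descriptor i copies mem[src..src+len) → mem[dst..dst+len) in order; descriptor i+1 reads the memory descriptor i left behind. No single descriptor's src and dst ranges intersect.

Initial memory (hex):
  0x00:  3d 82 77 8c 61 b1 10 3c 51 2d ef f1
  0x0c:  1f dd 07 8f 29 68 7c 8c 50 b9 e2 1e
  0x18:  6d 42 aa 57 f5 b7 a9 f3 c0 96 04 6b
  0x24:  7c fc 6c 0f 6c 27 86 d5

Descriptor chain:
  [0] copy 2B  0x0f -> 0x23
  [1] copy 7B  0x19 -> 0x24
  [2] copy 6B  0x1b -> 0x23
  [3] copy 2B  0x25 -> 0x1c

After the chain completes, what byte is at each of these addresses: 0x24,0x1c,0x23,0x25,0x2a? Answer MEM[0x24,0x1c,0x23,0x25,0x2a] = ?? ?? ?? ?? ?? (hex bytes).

MEM[0x24,0x1c,0x23,0x25,0x2a] = f5 b7 57 b7 f3

D0: mem[0x23..0x24] <- [8f 29]
D1: mem[0x24..0x2a] <- [42 aa 57 f5 b7 a9 f3]
D2: mem[0x23..0x28] <- [57 f5 b7 a9 f3 c0]
D3: mem[0x1c..0x1d] <- [b7 a9]
query mem[0x24]=0xf5, mem[0x1c]=0xb7, mem[0x23]=0x57, mem[0x25]=0xb7, mem[0x2a]=0xf3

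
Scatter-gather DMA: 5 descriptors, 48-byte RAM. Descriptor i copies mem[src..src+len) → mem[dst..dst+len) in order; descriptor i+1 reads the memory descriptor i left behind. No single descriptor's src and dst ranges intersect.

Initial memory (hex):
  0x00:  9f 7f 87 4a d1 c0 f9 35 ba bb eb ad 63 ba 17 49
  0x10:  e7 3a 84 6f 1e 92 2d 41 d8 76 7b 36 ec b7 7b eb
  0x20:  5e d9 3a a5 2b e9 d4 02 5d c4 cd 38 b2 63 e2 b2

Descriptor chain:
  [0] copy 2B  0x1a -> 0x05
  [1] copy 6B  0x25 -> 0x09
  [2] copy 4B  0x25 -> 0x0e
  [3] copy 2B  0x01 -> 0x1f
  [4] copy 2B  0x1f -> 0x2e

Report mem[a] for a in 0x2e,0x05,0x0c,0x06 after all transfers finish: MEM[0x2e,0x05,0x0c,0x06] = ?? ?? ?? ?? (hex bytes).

MEM[0x2e,0x05,0x0c,0x06] = 7f 7b 5d 36

D0: mem[0x05..0x06] <- [7b 36]
D1: mem[0x09..0x0e] <- [e9 d4 02 5d c4 cd]
D2: mem[0x0e..0x11] <- [e9 d4 02 5d]
D3: mem[0x1f..0x20] <- [7f 87]
D4: mem[0x2e..0x2f] <- [7f 87]
query mem[0x2e]=0x7f, mem[0x05]=0x7b, mem[0x0c]=0x5d, mem[0x06]=0x36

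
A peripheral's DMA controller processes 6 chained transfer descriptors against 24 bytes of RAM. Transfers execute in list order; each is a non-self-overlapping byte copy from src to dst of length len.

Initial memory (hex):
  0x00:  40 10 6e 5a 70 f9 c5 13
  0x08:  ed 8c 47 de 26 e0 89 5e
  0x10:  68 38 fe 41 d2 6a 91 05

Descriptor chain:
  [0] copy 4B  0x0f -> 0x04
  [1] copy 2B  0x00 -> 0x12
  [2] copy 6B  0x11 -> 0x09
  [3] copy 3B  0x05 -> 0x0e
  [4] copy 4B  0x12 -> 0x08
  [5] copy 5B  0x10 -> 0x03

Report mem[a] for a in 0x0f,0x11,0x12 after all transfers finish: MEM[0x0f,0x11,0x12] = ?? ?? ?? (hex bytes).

D0: mem[0x04..0x07] <- [5e 68 38 fe]
D1: mem[0x12..0x13] <- [40 10]
D2: mem[0x09..0x0e] <- [38 40 10 d2 6a 91]
D3: mem[0x0e..0x10] <- [68 38 fe]
D4: mem[0x08..0x0b] <- [40 10 d2 6a]
D5: mem[0x03..0x07] <- [fe 38 40 10 d2]
query mem[0x0f]=0x38, mem[0x11]=0x38, mem[0x12]=0x40

MEM[0x0f,0x11,0x12] = 38 38 40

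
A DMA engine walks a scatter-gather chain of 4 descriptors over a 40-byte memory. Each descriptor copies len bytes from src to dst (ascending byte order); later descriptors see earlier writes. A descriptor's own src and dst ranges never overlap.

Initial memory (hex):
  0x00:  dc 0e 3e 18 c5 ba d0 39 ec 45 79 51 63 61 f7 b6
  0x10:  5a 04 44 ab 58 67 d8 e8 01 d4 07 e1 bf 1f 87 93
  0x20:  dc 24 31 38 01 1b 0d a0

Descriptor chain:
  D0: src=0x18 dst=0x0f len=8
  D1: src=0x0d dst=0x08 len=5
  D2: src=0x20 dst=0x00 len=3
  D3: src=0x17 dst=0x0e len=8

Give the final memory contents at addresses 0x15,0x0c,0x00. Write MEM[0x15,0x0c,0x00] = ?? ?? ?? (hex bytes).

MEM[0x15,0x0c,0x00] = 87 07 dc

#0 dst[0x0f+8] := {0x01,0xd4,0x07,0xe1,0xbf,0x1f,0x87,0x93}
#1 dst[0x08+5] := {0x61,0xf7,0x01,0xd4,0x07}
#2 dst[0x00+3] := {0xdc,0x24,0x31}
#3 dst[0x0e+8] := {0xe8,0x01,0xd4,0x07,0xe1,0xbf,0x1f,0x87}
query mem[0x15]=0x87, mem[0x0c]=0x07, mem[0x00]=0xdc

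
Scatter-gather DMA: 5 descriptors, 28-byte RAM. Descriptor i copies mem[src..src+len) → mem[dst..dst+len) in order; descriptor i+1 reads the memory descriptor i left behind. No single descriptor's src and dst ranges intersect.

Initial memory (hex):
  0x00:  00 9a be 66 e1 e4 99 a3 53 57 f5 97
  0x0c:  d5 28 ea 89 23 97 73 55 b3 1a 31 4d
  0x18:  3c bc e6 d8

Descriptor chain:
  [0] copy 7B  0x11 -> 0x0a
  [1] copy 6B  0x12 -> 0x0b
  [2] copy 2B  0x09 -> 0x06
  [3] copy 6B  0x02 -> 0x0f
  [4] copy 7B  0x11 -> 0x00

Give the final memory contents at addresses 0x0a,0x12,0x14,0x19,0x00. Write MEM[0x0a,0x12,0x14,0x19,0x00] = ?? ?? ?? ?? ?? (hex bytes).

MEM[0x0a,0x12,0x14,0x19,0x00] = 97 e4 97 bc e1

#0 dst[0x0a+7] := {0x97,0x73,0x55,0xb3,0x1a,0x31,0x4d}
#1 dst[0x0b+6] := {0x73,0x55,0xb3,0x1a,0x31,0x4d}
#2 dst[0x06+2] := {0x57,0x97}
#3 dst[0x0f+6] := {0xbe,0x66,0xe1,0xe4,0x57,0x97}
#4 dst[0x00+7] := {0xe1,0xe4,0x57,0x97,0x1a,0x31,0x4d}
query mem[0x0a]=0x97, mem[0x12]=0xe4, mem[0x14]=0x97, mem[0x19]=0xbc, mem[0x00]=0xe1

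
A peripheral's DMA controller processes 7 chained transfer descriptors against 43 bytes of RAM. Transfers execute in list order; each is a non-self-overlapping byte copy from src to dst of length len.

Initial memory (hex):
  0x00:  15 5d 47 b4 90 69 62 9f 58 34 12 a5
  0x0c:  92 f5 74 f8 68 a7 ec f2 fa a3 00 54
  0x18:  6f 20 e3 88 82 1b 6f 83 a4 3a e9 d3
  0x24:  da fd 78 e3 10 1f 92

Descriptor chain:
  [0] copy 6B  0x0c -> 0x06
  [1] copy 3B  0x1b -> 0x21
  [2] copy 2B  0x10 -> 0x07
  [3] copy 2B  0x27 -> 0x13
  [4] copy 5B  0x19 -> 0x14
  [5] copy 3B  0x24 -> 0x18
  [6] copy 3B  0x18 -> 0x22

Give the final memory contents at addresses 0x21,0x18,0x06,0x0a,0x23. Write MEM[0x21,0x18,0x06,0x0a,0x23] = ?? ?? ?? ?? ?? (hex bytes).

MEM[0x21,0x18,0x06,0x0a,0x23] = 88 da 92 68 fd

D0: mem[0x06..0x0b] <- [92 f5 74 f8 68 a7]
D1: mem[0x21..0x23] <- [88 82 1b]
D2: mem[0x07..0x08] <- [68 a7]
D3: mem[0x13..0x14] <- [e3 10]
D4: mem[0x14..0x18] <- [20 e3 88 82 1b]
D5: mem[0x18..0x1a] <- [da fd 78]
D6: mem[0x22..0x24] <- [da fd 78]
query mem[0x21]=0x88, mem[0x18]=0xda, mem[0x06]=0x92, mem[0x0a]=0x68, mem[0x23]=0xfd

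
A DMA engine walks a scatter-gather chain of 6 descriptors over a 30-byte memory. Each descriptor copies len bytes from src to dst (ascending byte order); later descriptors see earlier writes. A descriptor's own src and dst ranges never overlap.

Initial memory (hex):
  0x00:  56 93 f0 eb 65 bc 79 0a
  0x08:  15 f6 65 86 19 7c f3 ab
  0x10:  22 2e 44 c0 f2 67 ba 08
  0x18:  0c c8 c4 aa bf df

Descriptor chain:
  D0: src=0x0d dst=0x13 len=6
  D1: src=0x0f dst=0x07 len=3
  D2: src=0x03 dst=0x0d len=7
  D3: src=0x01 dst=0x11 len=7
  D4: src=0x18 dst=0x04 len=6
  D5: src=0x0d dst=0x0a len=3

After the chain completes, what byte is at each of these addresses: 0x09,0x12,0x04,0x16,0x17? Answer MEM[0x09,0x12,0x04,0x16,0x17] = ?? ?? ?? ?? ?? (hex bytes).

MEM[0x09,0x12,0x04,0x16,0x17] = df f0 44 79 ab

  after D0: wrote 6B at 0x13 = 7cf3ab222e44
  after D1: wrote 3B at 0x07 = ab222e
  after D2: wrote 7B at 0x0d = eb65bc79ab222e
  after D3: wrote 7B at 0x11 = 93f0eb65bc79ab
  after D4: wrote 6B at 0x04 = 44c8c4aabfdf
  after D5: wrote 3B at 0x0a = eb65bc
query mem[0x09]=0xdf, mem[0x12]=0xf0, mem[0x04]=0x44, mem[0x16]=0x79, mem[0x17]=0xab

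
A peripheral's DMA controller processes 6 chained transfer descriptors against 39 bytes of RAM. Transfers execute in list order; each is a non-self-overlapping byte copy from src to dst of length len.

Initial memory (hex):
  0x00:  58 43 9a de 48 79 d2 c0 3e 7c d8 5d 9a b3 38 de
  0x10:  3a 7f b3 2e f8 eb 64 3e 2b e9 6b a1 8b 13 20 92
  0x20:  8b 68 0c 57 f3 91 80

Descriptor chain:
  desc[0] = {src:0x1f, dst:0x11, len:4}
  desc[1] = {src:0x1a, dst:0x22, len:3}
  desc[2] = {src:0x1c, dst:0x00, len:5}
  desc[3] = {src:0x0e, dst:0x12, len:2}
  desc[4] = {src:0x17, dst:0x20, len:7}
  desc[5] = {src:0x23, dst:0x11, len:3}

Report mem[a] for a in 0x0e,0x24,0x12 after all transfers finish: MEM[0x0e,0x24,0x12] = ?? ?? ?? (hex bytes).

MEM[0x0e,0x24,0x12] = 38 a1 a1

[0] 0x1f->0x11 len=4 : 92 8b 68 0c
[1] 0x1a->0x22 len=3 : 6b a1 8b
[2] 0x1c->0x00 len=5 : 8b 13 20 92 8b
[3] 0x0e->0x12 len=2 : 38 de
[4] 0x17->0x20 len=7 : 3e 2b e9 6b a1 8b 13
[5] 0x23->0x11 len=3 : 6b a1 8b
query mem[0x0e]=0x38, mem[0x24]=0xa1, mem[0x12]=0xa1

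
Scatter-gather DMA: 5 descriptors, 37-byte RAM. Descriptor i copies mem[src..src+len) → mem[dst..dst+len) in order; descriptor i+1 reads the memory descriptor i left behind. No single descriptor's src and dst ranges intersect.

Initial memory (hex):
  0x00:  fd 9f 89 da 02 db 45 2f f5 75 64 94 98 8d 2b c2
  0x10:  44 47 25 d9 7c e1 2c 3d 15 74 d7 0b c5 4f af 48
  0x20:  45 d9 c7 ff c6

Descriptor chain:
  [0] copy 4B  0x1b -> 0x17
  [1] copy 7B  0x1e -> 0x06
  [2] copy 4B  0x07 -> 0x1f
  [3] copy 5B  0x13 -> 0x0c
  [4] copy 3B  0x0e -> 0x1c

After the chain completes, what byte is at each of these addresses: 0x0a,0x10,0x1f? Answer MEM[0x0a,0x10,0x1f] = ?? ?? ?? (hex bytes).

MEM[0x0a,0x10,0x1f] = c7 0b 48

  after D0: wrote 4B at 0x17 = 0bc54faf
  after D1: wrote 7B at 0x06 = af4845d9c7ffc6
  after D2: wrote 4B at 0x1f = 4845d9c7
  after D3: wrote 5B at 0x0c = d97ce12c0b
  after D4: wrote 3B at 0x1c = e12c0b
query mem[0x0a]=0xc7, mem[0x10]=0x0b, mem[0x1f]=0x48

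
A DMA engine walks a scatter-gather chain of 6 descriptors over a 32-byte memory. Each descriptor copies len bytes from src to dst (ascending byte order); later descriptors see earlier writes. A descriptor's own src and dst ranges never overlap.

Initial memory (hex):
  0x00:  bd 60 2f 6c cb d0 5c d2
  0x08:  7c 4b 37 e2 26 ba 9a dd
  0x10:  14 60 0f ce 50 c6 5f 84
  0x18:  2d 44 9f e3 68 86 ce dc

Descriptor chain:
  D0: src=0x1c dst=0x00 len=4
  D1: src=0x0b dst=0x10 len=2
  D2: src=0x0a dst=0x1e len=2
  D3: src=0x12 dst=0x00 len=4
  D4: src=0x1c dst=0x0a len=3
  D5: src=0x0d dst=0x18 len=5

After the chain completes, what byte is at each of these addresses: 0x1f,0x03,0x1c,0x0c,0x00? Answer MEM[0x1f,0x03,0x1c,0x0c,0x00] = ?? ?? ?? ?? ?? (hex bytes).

MEM[0x1f,0x03,0x1c,0x0c,0x00] = e2 c6 26 37 0f

  after D0: wrote 4B at 0x00 = 6886cedc
  after D1: wrote 2B at 0x10 = e226
  after D2: wrote 2B at 0x1e = 37e2
  after D3: wrote 4B at 0x00 = 0fce50c6
  after D4: wrote 3B at 0x0a = 688637
  after D5: wrote 5B at 0x18 = ba9adde226
query mem[0x1f]=0xe2, mem[0x03]=0xc6, mem[0x1c]=0x26, mem[0x0c]=0x37, mem[0x00]=0x0f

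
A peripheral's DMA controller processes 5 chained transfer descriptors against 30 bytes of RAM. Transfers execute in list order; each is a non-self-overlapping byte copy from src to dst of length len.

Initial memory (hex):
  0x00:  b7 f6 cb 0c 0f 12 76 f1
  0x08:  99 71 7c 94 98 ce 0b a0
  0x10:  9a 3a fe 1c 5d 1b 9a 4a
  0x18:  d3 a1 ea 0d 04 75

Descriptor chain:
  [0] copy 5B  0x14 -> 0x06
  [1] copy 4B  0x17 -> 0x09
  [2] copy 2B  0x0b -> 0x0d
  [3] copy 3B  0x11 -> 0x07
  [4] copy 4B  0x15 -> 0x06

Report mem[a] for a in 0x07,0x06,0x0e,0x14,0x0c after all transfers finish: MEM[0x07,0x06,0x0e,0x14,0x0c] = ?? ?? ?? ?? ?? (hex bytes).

D0: mem[0x06..0x0a] <- [5d 1b 9a 4a d3]
D1: mem[0x09..0x0c] <- [4a d3 a1 ea]
D2: mem[0x0d..0x0e] <- [a1 ea]
D3: mem[0x07..0x09] <- [3a fe 1c]
D4: mem[0x06..0x09] <- [1b 9a 4a d3]
query mem[0x07]=0x9a, mem[0x06]=0x1b, mem[0x0e]=0xea, mem[0x14]=0x5d, mem[0x0c]=0xea

MEM[0x07,0x06,0x0e,0x14,0x0c] = 9a 1b ea 5d ea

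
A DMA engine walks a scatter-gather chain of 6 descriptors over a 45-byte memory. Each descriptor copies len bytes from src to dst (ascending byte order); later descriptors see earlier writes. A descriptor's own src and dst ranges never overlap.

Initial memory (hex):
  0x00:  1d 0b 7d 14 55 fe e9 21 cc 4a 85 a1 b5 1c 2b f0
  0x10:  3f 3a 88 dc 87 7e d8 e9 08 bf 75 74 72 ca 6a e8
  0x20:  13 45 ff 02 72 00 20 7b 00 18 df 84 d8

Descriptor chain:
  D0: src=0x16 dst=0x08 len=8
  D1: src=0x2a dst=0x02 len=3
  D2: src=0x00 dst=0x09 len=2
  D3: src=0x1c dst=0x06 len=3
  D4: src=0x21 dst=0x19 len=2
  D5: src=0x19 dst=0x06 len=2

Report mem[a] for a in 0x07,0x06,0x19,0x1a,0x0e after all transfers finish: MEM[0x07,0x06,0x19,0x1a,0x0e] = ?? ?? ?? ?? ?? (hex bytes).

  after D0: wrote 8B at 0x08 = d8e908bf757472ca
  after D1: wrote 3B at 0x02 = df84d8
  after D2: wrote 2B at 0x09 = 1d0b
  after D3: wrote 3B at 0x06 = 72ca6a
  after D4: wrote 2B at 0x19 = 45ff
  after D5: wrote 2B at 0x06 = 45ff
query mem[0x07]=0xff, mem[0x06]=0x45, mem[0x19]=0x45, mem[0x1a]=0xff, mem[0x0e]=0x72

MEM[0x07,0x06,0x19,0x1a,0x0e] = ff 45 45 ff 72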